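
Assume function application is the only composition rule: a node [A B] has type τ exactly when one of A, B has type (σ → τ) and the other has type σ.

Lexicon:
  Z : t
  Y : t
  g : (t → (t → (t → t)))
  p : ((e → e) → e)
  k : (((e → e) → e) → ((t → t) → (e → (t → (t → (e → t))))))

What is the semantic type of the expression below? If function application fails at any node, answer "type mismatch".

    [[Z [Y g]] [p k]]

[Y g]: functor g : (t → (t → (t → t))), argument Y : t; result (t → (t → t)).
[Z [Y g]]: functor [Y g] : (t → (t → t)), argument Z : t; result (t → t).
[p k]: functor k : (((e → e) → e) → ((t → t) → (e → (t → (t → (e → t)))))), argument p : ((e → e) → e); result ((t → t) → (e → (t → (t → (e → t))))).
[[Z [Y g]] [p k]]: functor [p k] : ((t → t) → (e → (t → (t → (e → t))))), argument [Z [Y g]] : (t → t); result (e → (t → (t → (e → t)))).

(e → (t → (t → (e → t))))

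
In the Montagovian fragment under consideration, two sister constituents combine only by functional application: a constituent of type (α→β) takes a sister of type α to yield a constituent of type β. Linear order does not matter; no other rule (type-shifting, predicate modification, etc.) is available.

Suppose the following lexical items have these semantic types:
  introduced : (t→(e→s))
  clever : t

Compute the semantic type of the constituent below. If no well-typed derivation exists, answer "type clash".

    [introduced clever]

(e→s)

[introduced clever]: introduced is (t→(e→s)), clever is t; result (e→s).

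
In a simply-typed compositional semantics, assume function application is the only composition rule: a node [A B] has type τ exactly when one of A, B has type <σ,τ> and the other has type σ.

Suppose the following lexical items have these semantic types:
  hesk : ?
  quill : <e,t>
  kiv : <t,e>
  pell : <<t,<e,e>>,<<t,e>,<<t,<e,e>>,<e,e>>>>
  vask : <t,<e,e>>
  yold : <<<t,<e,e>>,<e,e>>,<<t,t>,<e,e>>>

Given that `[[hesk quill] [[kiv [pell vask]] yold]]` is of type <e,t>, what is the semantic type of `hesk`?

At [[hesk quill] [[kiv [pell vask]] yold]] (required: <e,t>): [[kiv [pell vask]] yold] is <<t,t>,<e,e>>, which is not a function with range <e,t>; hence [hesk quill] is the functor — type <<<t,t>,<e,e>>,<e,t>>.
At [hesk quill] (required: <<<t,t>,<e,e>>,<e,t>>): quill is <e,t>, which is not a function with range <<<t,t>,<e,e>>,<e,t>>; hence hesk is the functor — type <<e,t>,<<<t,t>,<e,e>>,<e,t>>>.

<<e,t>,<<<t,t>,<e,e>>,<e,t>>>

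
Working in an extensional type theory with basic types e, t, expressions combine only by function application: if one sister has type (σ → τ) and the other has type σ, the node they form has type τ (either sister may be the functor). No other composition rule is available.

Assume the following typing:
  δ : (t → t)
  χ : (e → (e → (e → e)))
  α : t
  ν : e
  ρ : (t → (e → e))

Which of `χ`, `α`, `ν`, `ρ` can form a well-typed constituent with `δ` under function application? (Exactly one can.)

χ : (e → (e → (e → e))) — δ needs t; χ needs e; neither fits.
α — combines: δ : (t → t) takes α : t as argument, giving t.
ν : e — δ needs t; ν needs nothing (atomic); neither fits.
ρ : (t → (e → e)) — δ needs t; ρ needs t; neither fits.

α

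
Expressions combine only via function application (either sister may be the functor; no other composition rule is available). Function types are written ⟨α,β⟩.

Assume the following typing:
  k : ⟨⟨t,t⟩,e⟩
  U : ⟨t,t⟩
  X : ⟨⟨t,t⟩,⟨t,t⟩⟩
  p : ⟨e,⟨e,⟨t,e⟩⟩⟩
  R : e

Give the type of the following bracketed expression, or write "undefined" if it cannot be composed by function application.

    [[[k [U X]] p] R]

[U X]: X is ⟨⟨t,t⟩,⟨t,t⟩⟩, U is ⟨t,t⟩; result ⟨t,t⟩.
[k [U X]]: k is ⟨⟨t,t⟩,e⟩, [U X] is ⟨t,t⟩; result e.
[[k [U X]] p]: p is ⟨e,⟨e,⟨t,e⟩⟩⟩, [k [U X]] is e; result ⟨e,⟨t,e⟩⟩.
[[[k [U X]] p] R]: [[k [U X]] p] is ⟨e,⟨t,e⟩⟩, R is e; result ⟨t,e⟩.

⟨t,e⟩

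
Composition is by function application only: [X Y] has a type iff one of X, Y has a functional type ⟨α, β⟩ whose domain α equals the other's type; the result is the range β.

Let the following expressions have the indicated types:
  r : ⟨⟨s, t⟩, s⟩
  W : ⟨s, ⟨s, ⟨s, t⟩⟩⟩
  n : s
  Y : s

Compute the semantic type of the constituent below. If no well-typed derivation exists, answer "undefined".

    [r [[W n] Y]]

[W n]: ⟨s, ⟨s, ⟨s, t⟩⟩⟩ applied to s yields ⟨s, ⟨s, t⟩⟩.
[[W n] Y]: ⟨s, ⟨s, t⟩⟩ applied to s yields ⟨s, t⟩.
[r [[W n] Y]]: ⟨⟨s, t⟩, s⟩ applied to ⟨s, t⟩ yields s.

s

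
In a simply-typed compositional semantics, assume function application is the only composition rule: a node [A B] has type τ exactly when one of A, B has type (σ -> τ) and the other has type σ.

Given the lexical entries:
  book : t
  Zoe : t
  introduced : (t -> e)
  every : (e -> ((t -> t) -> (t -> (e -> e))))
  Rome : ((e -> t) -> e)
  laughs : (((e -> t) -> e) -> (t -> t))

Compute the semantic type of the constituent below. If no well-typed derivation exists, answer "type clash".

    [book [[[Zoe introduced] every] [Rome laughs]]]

At [Zoe introduced], introduced : (t -> e) takes Zoe : t, giving e.
At [[Zoe introduced] every], every : (e -> ((t -> t) -> (t -> (e -> e)))) takes [Zoe introduced] : e, giving ((t -> t) -> (t -> (e -> e))).
At [Rome laughs], laughs : (((e -> t) -> e) -> (t -> t)) takes Rome : ((e -> t) -> e), giving (t -> t).
At [[[Zoe introduced] every] [Rome laughs]], [[Zoe introduced] every] : ((t -> t) -> (t -> (e -> e))) takes [Rome laughs] : (t -> t), giving (t -> (e -> e)).
At [book [[[Zoe introduced] every] [Rome laughs]]], [[[Zoe introduced] every] [Rome laughs]] : (t -> (e -> e)) takes book : t, giving (e -> e).

(e -> e)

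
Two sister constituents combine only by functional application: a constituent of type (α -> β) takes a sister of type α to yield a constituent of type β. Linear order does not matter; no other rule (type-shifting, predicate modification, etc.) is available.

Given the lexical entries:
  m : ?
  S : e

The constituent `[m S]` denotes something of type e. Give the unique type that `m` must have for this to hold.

At [m S] (required: e): S is e, which is not a function with range e; hence m is the functor — type (e -> e).

(e -> e)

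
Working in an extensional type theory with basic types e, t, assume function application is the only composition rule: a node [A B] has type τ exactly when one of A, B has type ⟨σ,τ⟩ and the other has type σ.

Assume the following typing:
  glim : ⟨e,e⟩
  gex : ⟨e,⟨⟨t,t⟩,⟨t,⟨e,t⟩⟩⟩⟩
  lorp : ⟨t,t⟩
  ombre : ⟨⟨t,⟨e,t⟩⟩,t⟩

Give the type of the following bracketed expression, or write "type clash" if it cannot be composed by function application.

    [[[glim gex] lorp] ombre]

type clash

[glim gex]: ⟨e,e⟩ and ⟨e,⟨⟨t,t⟩,⟨t,⟨e,t⟩⟩⟩⟩ cannot combine by function application — type clash.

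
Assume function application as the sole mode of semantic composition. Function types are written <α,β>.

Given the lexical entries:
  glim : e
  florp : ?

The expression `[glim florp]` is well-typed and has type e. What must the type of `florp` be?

<e,e>

At [glim florp] (required: e): glim is e, which is not a function with range e; hence florp is the functor — type <e,e>.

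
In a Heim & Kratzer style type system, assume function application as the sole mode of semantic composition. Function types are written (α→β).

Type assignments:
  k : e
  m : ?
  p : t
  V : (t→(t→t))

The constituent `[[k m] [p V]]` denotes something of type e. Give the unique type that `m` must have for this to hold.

For [[k m] [p V]] to have type e with [p V] of type (t→t), [k m] must be the function: [k m] : ((t→t)→e).
For [k m] to have type ((t→t)→e) with k of type e, m must be the function: m : (e→((t→t)→e)).

(e→((t→t)→e))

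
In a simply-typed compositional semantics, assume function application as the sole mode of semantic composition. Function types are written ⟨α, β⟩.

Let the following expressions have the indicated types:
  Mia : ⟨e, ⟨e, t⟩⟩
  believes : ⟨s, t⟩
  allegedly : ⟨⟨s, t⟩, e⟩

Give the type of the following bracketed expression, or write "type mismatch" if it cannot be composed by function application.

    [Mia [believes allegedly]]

⟨e, t⟩

[believes allegedly]: functor allegedly : ⟨⟨s, t⟩, e⟩, argument believes : ⟨s, t⟩; result e.
[Mia [believes allegedly]]: functor Mia : ⟨e, ⟨e, t⟩⟩, argument [believes allegedly] : e; result ⟨e, t⟩.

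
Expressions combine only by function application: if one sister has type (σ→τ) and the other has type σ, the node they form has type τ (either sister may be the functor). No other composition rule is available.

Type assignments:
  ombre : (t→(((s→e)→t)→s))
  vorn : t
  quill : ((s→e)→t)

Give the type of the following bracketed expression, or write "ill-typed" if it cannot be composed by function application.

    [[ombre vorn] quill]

At [ombre vorn], ombre : (t→(((s→e)→t)→s)) takes vorn : t, giving (((s→e)→t)→s).
At [[ombre vorn] quill], [ombre vorn] : (((s→e)→t)→s) takes quill : ((s→e)→t), giving s.

s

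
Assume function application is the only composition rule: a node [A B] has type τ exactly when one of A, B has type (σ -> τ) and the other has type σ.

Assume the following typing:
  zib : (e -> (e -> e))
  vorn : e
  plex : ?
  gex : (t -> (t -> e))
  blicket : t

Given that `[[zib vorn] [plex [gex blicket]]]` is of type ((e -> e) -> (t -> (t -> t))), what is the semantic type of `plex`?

((t -> e) -> ((e -> e) -> ((e -> e) -> (t -> (t -> t)))))

[[zib vorn] [plex [gex blicket]]] is required to be ((e -> e) -> (t -> (t -> t))). [zib vorn] : (e -> e) cannot yield ((e -> e) -> (t -> (t -> t))) as functor, so [plex [gex blicket]] : ((e -> e) -> ((e -> e) -> (t -> (t -> t)))).
[plex [gex blicket]] is required to be ((e -> e) -> ((e -> e) -> (t -> (t -> t)))). [gex blicket] : (t -> e) cannot yield ((e -> e) -> ((e -> e) -> (t -> (t -> t)))) as functor, so plex : ((t -> e) -> ((e -> e) -> ((e -> e) -> (t -> (t -> t))))).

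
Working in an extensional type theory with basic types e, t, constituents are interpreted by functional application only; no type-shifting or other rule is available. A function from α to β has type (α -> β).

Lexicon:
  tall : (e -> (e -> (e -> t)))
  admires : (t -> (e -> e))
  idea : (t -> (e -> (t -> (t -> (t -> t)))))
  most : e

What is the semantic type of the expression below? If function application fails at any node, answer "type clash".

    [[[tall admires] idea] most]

At [tall admires]: neither (e -> (e -> (e -> t))) nor (t -> (e -> e)) can take the other as argument; the node is ill-typed.

type clash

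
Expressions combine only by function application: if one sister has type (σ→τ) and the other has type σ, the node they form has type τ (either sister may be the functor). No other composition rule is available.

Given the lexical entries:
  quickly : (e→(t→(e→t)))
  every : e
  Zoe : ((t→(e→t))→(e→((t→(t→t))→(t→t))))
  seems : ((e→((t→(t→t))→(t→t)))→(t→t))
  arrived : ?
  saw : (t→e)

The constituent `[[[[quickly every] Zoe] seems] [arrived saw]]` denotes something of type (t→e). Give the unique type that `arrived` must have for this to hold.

[[[[quickly every] Zoe] seems] [arrived saw]] is required to be (t→e). [[[quickly every] Zoe] seems] : (t→t) cannot yield (t→e) as functor, so [arrived saw] : ((t→t)→(t→e)).
[arrived saw] is required to be ((t→t)→(t→e)). saw : (t→e) cannot yield ((t→t)→(t→e)) as functor, so arrived : ((t→e)→((t→t)→(t→e))).

((t→e)→((t→t)→(t→e)))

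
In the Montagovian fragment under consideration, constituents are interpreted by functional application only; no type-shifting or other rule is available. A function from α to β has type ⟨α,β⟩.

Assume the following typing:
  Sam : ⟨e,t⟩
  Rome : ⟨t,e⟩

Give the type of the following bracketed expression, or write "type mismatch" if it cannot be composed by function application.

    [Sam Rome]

At [Sam Rome]: neither ⟨e,t⟩ nor ⟨t,e⟩ can take the other as argument; the node is ill-typed.

type mismatch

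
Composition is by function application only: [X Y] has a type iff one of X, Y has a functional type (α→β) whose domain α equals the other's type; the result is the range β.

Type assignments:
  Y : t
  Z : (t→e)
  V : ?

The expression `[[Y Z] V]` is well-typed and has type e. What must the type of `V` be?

For [[Y Z] V] to have type e with [Y Z] of type e, V must be the function: V : (e→e).

(e→e)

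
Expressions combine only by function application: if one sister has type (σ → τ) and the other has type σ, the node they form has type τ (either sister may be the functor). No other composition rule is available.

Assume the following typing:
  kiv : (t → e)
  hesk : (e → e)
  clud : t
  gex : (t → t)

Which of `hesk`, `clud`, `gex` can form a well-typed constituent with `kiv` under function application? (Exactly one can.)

clud

hesk : (e → e) — no; kiv wants t, and hesk wants e.
clud — combines: kiv : (t → e) takes clud : t as argument, giving e.
gex : (t → t) — no; kiv wants t, and gex wants t.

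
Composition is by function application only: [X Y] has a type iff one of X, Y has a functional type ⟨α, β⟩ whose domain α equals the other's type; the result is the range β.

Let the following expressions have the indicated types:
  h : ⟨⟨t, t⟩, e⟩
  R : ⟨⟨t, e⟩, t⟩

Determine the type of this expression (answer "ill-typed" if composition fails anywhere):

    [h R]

[h R]: ⟨⟨t, t⟩, e⟩ and ⟨⟨t, e⟩, t⟩ cannot combine by function application — type clash.

ill-typed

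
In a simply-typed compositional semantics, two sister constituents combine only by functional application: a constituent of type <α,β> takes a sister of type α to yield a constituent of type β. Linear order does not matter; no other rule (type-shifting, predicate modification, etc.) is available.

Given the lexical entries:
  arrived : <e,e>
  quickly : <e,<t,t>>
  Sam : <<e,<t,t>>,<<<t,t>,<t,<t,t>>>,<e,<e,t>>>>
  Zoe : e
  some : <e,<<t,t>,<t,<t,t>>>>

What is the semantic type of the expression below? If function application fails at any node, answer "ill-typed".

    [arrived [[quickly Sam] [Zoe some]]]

ill-typed

At [quickly Sam], Sam : <<e,<t,t>>,<<<t,t>,<t,<t,t>>>,<e,<e,t>>>> takes quickly : <e,<t,t>>, giving <<<t,t>,<t,<t,t>>>,<e,<e,t>>>.
At [Zoe some], some : <e,<<t,t>,<t,<t,t>>>> takes Zoe : e, giving <<t,t>,<t,<t,t>>>.
At [[quickly Sam] [Zoe some]], [quickly Sam] : <<<t,t>,<t,<t,t>>>,<e,<e,t>>> takes [Zoe some] : <<t,t>,<t,<t,t>>>, giving <e,<e,t>>.
At [arrived [[quickly Sam] [Zoe some]]]: neither <e,e> nor <e,<e,t>> can take the other as argument; the node is ill-typed.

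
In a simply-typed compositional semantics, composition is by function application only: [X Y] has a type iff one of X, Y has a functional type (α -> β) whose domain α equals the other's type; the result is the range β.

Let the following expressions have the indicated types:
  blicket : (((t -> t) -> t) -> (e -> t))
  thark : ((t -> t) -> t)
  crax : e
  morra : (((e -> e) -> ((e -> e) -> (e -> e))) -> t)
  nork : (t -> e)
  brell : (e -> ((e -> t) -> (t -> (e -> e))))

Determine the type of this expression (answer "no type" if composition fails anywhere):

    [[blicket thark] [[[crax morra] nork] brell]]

[blicket thark]: (((t -> t) -> t) -> (e -> t)) applied to ((t -> t) -> t) yields (e -> t).
[crax morra]: e and (((e -> e) -> ((e -> e) -> (e -> e))) -> t) cannot combine by function application — type clash.

no type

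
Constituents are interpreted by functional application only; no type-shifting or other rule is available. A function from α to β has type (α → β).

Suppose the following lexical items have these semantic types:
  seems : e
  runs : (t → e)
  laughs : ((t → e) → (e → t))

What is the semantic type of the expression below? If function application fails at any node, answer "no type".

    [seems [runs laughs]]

t

At [runs laughs], laughs : ((t → e) → (e → t)) takes runs : (t → e), giving (e → t).
At [seems [runs laughs]], [runs laughs] : (e → t) takes seems : e, giving t.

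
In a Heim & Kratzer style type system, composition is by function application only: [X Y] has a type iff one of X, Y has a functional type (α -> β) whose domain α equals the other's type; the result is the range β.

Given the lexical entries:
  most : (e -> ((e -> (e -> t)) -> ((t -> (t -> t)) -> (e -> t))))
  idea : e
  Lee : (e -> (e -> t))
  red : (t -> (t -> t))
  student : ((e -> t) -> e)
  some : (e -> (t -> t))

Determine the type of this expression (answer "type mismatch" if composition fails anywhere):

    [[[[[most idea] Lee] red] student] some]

(t -> t)

At [most idea], most : (e -> ((e -> (e -> t)) -> ((t -> (t -> t)) -> (e -> t)))) takes idea : e, giving ((e -> (e -> t)) -> ((t -> (t -> t)) -> (e -> t))).
At [[most idea] Lee], [most idea] : ((e -> (e -> t)) -> ((t -> (t -> t)) -> (e -> t))) takes Lee : (e -> (e -> t)), giving ((t -> (t -> t)) -> (e -> t)).
At [[[most idea] Lee] red], [[most idea] Lee] : ((t -> (t -> t)) -> (e -> t)) takes red : (t -> (t -> t)), giving (e -> t).
At [[[[most idea] Lee] red] student], student : ((e -> t) -> e) takes [[[most idea] Lee] red] : (e -> t), giving e.
At [[[[[most idea] Lee] red] student] some], some : (e -> (t -> t)) takes [[[[most idea] Lee] red] student] : e, giving (t -> t).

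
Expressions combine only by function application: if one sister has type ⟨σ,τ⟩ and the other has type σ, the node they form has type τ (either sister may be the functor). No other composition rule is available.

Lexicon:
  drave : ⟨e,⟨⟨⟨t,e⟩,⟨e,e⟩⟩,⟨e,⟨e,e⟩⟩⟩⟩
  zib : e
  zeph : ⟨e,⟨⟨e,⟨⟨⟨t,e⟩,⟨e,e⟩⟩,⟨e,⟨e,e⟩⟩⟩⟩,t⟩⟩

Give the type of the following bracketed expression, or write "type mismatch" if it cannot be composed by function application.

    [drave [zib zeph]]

[zib zeph]: functor zeph : ⟨e,⟨⟨e,⟨⟨⟨t,e⟩,⟨e,e⟩⟩,⟨e,⟨e,e⟩⟩⟩⟩,t⟩⟩, argument zib : e; result ⟨⟨e,⟨⟨⟨t,e⟩,⟨e,e⟩⟩,⟨e,⟨e,e⟩⟩⟩⟩,t⟩.
[drave [zib zeph]]: functor [zib zeph] : ⟨⟨e,⟨⟨⟨t,e⟩,⟨e,e⟩⟩,⟨e,⟨e,e⟩⟩⟩⟩,t⟩, argument drave : ⟨e,⟨⟨⟨t,e⟩,⟨e,e⟩⟩,⟨e,⟨e,e⟩⟩⟩⟩; result t.

t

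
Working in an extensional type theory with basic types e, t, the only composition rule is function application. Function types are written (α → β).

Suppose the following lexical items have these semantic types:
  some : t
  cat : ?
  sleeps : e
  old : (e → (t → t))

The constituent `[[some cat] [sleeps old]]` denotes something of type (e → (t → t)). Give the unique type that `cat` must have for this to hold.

[[some cat] [sleeps old]] is required to be (e → (t → t)). [sleeps old] : (t → t) cannot yield (e → (t → t)) as functor, so [some cat] : ((t → t) → (e → (t → t))).
[some cat] is required to be ((t → t) → (e → (t → t))). some : t cannot yield ((t → t) → (e → (t → t))) as functor, so cat : (t → ((t → t) → (e → (t → t)))).

(t → ((t → t) → (e → (t → t))))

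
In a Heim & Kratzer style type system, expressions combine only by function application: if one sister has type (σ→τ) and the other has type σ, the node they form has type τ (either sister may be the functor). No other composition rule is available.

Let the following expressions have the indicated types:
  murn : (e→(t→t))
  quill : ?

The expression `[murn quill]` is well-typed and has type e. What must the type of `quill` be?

For [murn quill] to have type e with murn of type (e→(t→t)), quill must be the function: quill : ((e→(t→t))→e).

((e→(t→t))→e)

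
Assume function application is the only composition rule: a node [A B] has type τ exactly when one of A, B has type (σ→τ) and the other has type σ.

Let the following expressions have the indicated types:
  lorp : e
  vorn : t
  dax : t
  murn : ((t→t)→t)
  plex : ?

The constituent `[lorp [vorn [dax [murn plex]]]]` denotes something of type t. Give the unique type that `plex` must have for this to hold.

[lorp [vorn [dax [murn plex]]]] is required to be t. lorp : e cannot yield t as functor, so [vorn [dax [murn plex]]] : (e→t).
[vorn [dax [murn plex]]] is required to be (e→t). vorn : t cannot yield (e→t) as functor, so [dax [murn plex]] : (t→(e→t)).
[dax [murn plex]] is required to be (t→(e→t)). dax : t cannot yield (t→(e→t)) as functor, so [murn plex] : (t→(t→(e→t))).
[murn plex] is required to be (t→(t→(e→t))). murn : ((t→t)→t) cannot yield (t→(t→(e→t))) as functor, so plex : (((t→t)→t)→(t→(t→(e→t)))).

(((t→t)→t)→(t→(t→(e→t))))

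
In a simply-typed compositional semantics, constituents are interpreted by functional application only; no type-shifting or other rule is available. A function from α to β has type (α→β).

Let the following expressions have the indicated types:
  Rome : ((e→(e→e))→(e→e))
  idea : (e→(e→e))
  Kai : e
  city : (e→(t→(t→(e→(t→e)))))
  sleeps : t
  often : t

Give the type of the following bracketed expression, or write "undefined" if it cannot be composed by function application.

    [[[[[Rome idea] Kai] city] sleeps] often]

[Rome idea]: functor Rome : ((e→(e→e))→(e→e)), argument idea : (e→(e→e)); result (e→e).
[[Rome idea] Kai]: functor [Rome idea] : (e→e), argument Kai : e; result e.
[[[Rome idea] Kai] city]: functor city : (e→(t→(t→(e→(t→e))))), argument [[Rome idea] Kai] : e; result (t→(t→(e→(t→e)))).
[[[[Rome idea] Kai] city] sleeps]: functor [[[Rome idea] Kai] city] : (t→(t→(e→(t→e)))), argument sleeps : t; result (t→(e→(t→e))).
[[[[[Rome idea] Kai] city] sleeps] often]: functor [[[[Rome idea] Kai] city] sleeps] : (t→(e→(t→e))), argument often : t; result (e→(t→e)).

(e→(t→e))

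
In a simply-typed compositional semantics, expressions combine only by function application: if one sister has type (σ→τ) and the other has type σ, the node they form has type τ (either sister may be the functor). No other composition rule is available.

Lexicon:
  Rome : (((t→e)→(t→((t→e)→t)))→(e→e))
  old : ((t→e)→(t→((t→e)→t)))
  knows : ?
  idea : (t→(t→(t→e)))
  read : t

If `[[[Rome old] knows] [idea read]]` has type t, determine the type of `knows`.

[[[Rome old] knows] [idea read]] must have type t. The sister [idea read] has type (t→(t→e)); that is not a function onto t, so [[Rome old] knows] must be the functor, of type ((t→(t→e))→t).
[[Rome old] knows] must have type ((t→(t→e))→t). The sister [Rome old] has type (e→e); that is not a function onto ((t→(t→e))→t), so knows must be the functor, of type ((e→e)→((t→(t→e))→t)).

((e→e)→((t→(t→e))→t))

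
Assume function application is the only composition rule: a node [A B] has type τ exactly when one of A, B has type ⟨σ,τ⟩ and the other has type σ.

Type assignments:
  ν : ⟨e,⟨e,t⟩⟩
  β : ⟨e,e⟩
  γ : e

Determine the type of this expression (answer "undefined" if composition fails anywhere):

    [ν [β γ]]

⟨e,t⟩

[β γ]: functor β : ⟨e,e⟩, argument γ : e; result e.
[ν [β γ]]: functor ν : ⟨e,⟨e,t⟩⟩, argument [β γ] : e; result ⟨e,t⟩.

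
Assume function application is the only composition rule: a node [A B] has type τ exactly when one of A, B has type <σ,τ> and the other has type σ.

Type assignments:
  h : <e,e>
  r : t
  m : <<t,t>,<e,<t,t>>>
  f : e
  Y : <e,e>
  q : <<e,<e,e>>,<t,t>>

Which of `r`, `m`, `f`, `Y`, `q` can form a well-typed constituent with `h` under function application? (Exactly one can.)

r : t — does not combine with h.
m : <<t,t>,<e,<t,t>>> — does not combine with h.
f — combines: h : <e,e> takes f : e as argument, giving e.
Y : <e,e> — does not combine with h.
q : <<e,<e,e>>,<t,t>> — does not combine with h.

f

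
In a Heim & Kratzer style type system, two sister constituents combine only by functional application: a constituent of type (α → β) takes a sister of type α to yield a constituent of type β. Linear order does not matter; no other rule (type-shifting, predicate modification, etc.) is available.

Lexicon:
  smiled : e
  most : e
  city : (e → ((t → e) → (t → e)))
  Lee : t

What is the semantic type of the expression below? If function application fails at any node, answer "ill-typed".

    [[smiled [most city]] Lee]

ill-typed

[most city] — city of type (e → ((t → e) → (t → e))) combines with most of type e: type ((t → e) → (t → e)).
[smiled [most city]]: e and ((t → e) → (t → e)) cannot combine by function application — type clash.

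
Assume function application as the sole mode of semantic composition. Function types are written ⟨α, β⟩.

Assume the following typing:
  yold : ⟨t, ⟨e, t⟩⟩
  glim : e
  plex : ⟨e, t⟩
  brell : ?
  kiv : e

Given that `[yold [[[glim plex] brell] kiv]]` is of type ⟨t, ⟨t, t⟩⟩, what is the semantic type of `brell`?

⟨t, ⟨e, ⟨⟨t, ⟨e, t⟩⟩, ⟨t, ⟨t, t⟩⟩⟩⟩⟩

For [yold [[[glim plex] brell] kiv]] to have type ⟨t, ⟨t, t⟩⟩ with yold of type ⟨t, ⟨e, t⟩⟩, [[[glim plex] brell] kiv] must be the function: [[[glim plex] brell] kiv] : ⟨⟨t, ⟨e, t⟩⟩, ⟨t, ⟨t, t⟩⟩⟩.
For [[[glim plex] brell] kiv] to have type ⟨⟨t, ⟨e, t⟩⟩, ⟨t, ⟨t, t⟩⟩⟩ with kiv of type e, [[glim plex] brell] must be the function: [[glim plex] brell] : ⟨e, ⟨⟨t, ⟨e, t⟩⟩, ⟨t, ⟨t, t⟩⟩⟩⟩.
For [[glim plex] brell] to have type ⟨e, ⟨⟨t, ⟨e, t⟩⟩, ⟨t, ⟨t, t⟩⟩⟩⟩ with [glim plex] of type t, brell must be the function: brell : ⟨t, ⟨e, ⟨⟨t, ⟨e, t⟩⟩, ⟨t, ⟨t, t⟩⟩⟩⟩⟩.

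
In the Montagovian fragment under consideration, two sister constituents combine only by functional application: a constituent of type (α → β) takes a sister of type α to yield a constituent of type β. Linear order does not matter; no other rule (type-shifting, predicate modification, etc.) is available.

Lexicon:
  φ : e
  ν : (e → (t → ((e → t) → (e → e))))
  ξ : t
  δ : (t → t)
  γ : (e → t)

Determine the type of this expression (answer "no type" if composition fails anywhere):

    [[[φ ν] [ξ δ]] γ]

(e → e)

[φ ν] — ν of type (e → (t → ((e → t) → (e → e)))) combines with φ of type e: type (t → ((e → t) → (e → e))).
[ξ δ] — δ of type (t → t) combines with ξ of type t: type t.
[[φ ν] [ξ δ]] — [φ ν] of type (t → ((e → t) → (e → e))) combines with [ξ δ] of type t: type ((e → t) → (e → e)).
[[[φ ν] [ξ δ]] γ] — [[φ ν] [ξ δ]] of type ((e → t) → (e → e)) combines with γ of type (e → t): type (e → e).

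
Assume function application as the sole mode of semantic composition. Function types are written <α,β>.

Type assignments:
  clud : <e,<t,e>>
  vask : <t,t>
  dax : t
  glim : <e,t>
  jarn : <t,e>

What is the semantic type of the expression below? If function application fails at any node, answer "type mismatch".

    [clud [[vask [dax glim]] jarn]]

type mismatch

At [dax glim]: neither t nor <e,t> can take the other as argument; the node is ill-typed.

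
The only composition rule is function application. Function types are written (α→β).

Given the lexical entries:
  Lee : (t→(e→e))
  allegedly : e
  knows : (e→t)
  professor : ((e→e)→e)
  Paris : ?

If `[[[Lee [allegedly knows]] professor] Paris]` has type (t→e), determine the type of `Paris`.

[[[Lee [allegedly knows]] professor] Paris] must have type (t→e). The sister [[Lee [allegedly knows]] professor] has type e; that is not a function onto (t→e), so Paris must be the functor, of type (e→(t→e)).

(e→(t→e))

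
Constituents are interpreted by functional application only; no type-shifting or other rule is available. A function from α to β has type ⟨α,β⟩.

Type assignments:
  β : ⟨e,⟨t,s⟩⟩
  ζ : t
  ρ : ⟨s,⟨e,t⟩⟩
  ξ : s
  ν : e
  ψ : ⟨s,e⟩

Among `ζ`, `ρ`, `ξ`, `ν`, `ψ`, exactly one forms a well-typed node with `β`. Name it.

ν

ζ : t — does not combine with β.
ρ : ⟨s,⟨e,t⟩⟩ — does not combine with β.
ξ : s — does not combine with β.
ν — combines: β : ⟨e,⟨t,s⟩⟩ takes ν : e as argument, giving ⟨t,s⟩.
ψ : ⟨s,e⟩ — does not combine with β.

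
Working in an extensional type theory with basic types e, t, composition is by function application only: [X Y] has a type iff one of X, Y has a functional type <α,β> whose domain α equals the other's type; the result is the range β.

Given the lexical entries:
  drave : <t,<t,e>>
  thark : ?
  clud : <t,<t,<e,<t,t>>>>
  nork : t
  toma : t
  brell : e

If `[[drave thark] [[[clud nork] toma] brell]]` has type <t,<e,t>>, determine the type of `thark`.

At [[drave thark] [[[clud nork] toma] brell]] (required: <t,<e,t>>): [[[clud nork] toma] brell] is <t,t>, which is not a function with range <t,<e,t>>; hence [drave thark] is the functor — type <<t,t>,<t,<e,t>>>.
At [drave thark] (required: <<t,t>,<t,<e,t>>>): drave is <t,<t,e>>, which is not a function with range <<t,t>,<t,<e,t>>>; hence thark is the functor — type <<t,<t,e>>,<<t,t>,<t,<e,t>>>>.

<<t,<t,e>>,<<t,t>,<t,<e,t>>>>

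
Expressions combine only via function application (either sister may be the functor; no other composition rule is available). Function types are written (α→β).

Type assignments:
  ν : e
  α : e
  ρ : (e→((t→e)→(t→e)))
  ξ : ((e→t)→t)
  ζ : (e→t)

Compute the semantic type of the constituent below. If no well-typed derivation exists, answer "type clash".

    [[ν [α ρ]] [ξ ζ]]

type clash

At [α ρ], ρ : (e→((t→e)→(t→e))) takes α : e, giving ((t→e)→(t→e)).
[ν [α ρ]]: e and ((t→e)→(t→e)) cannot combine by function application — type clash.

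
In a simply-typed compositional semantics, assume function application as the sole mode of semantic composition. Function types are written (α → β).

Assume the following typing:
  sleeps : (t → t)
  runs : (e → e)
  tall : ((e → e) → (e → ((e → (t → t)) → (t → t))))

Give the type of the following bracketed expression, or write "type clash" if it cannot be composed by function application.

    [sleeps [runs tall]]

[runs tall]: tall is ((e → e) → (e → ((e → (t → t)) → (t → t)))), runs is (e → e); result (e → ((e → (t → t)) → (t → t))).
[sleeps [runs tall]]: (t → t) with (e → ((e → (t → t)) → (t → t))) — neither is a function whose domain matches the other; composition fails here.

type clash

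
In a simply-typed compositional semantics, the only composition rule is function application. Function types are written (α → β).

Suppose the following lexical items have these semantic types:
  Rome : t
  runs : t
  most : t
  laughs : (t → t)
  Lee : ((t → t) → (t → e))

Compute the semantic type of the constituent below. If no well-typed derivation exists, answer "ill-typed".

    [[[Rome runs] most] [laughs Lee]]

ill-typed

At [Rome runs]: neither t nor t can take the other as argument; the node is ill-typed.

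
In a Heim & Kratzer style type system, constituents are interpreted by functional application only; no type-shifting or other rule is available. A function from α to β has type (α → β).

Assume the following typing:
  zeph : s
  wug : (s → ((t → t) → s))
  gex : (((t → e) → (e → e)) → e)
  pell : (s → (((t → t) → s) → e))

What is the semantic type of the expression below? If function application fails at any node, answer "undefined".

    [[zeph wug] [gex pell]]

[zeph wug]: wug is (s → ((t → t) → s)), zeph is s; result ((t → t) → s).
[gex pell]: (((t → e) → (e → e)) → e) with (s → (((t → t) → s) → e)) — neither is a function whose domain matches the other; composition fails here.

undefined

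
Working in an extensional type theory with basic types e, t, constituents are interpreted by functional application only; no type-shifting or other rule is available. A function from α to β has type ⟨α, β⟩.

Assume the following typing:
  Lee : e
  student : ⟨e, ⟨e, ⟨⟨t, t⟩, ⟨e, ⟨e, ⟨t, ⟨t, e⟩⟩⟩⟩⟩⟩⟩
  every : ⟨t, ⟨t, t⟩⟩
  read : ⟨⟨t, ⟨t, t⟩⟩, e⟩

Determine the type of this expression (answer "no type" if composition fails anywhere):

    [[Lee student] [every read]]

[Lee student] — student of type ⟨e, ⟨e, ⟨⟨t, t⟩, ⟨e, ⟨e, ⟨t, ⟨t, e⟩⟩⟩⟩⟩⟩⟩ combines with Lee of type e: type ⟨e, ⟨⟨t, t⟩, ⟨e, ⟨e, ⟨t, ⟨t, e⟩⟩⟩⟩⟩⟩.
[every read] — read of type ⟨⟨t, ⟨t, t⟩⟩, e⟩ combines with every of type ⟨t, ⟨t, t⟩⟩: type e.
[[Lee student] [every read]] — [Lee student] of type ⟨e, ⟨⟨t, t⟩, ⟨e, ⟨e, ⟨t, ⟨t, e⟩⟩⟩⟩⟩⟩ combines with [every read] of type e: type ⟨⟨t, t⟩, ⟨e, ⟨e, ⟨t, ⟨t, e⟩⟩⟩⟩⟩.

⟨⟨t, t⟩, ⟨e, ⟨e, ⟨t, ⟨t, e⟩⟩⟩⟩⟩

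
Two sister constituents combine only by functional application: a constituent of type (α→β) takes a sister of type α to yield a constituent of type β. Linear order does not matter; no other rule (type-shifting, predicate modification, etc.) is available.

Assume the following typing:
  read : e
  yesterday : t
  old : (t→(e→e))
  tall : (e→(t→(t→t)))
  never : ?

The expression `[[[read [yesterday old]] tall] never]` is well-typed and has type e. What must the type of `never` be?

((t→(t→t))→e)

[[[read [yesterday old]] tall] never] is required to be e. [[read [yesterday old]] tall] : (t→(t→t)) cannot yield e as functor, so never : ((t→(t→t))→e).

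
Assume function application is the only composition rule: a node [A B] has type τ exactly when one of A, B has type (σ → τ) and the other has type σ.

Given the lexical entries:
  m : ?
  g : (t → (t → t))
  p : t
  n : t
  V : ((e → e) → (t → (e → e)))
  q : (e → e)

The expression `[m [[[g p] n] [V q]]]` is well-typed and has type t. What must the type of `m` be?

((e → e) → t)

[m [[[g p] n] [V q]]] is required to be t. [[[g p] n] [V q]] : (e → e) cannot yield t as functor, so m : ((e → e) → t).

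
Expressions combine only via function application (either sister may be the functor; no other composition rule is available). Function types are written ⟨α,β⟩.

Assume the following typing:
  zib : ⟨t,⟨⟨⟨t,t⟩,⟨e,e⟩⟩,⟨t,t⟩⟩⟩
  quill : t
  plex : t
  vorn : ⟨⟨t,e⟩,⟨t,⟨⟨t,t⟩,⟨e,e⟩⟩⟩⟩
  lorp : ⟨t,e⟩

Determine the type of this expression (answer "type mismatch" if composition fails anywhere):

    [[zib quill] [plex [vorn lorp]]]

⟨t,t⟩

[zib quill] — zib of type ⟨t,⟨⟨⟨t,t⟩,⟨e,e⟩⟩,⟨t,t⟩⟩⟩ combines with quill of type t: type ⟨⟨⟨t,t⟩,⟨e,e⟩⟩,⟨t,t⟩⟩.
[vorn lorp] — vorn of type ⟨⟨t,e⟩,⟨t,⟨⟨t,t⟩,⟨e,e⟩⟩⟩⟩ combines with lorp of type ⟨t,e⟩: type ⟨t,⟨⟨t,t⟩,⟨e,e⟩⟩⟩.
[plex [vorn lorp]] — [vorn lorp] of type ⟨t,⟨⟨t,t⟩,⟨e,e⟩⟩⟩ combines with plex of type t: type ⟨⟨t,t⟩,⟨e,e⟩⟩.
[[zib quill] [plex [vorn lorp]]] — [zib quill] of type ⟨⟨⟨t,t⟩,⟨e,e⟩⟩,⟨t,t⟩⟩ combines with [plex [vorn lorp]] of type ⟨⟨t,t⟩,⟨e,e⟩⟩: type ⟨t,t⟩.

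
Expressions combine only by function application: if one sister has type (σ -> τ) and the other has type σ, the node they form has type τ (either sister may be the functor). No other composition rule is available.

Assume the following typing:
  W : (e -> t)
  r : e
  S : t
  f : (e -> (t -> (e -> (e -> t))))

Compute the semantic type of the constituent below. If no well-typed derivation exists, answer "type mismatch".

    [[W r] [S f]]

[W r]: W is (e -> t), r is e; result t.
[S f]: t with (e -> (t -> (e -> (e -> t)))) — neither is a function whose domain matches the other; composition fails here.

type mismatch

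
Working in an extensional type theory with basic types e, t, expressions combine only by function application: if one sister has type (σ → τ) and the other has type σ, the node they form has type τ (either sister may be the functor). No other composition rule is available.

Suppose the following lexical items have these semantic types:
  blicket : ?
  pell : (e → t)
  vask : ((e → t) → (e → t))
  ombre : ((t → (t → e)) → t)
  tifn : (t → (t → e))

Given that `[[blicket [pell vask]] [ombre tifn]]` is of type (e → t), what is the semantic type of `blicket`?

At [[blicket [pell vask]] [ombre tifn]] (required: (e → t)): [ombre tifn] is t, which is not a function with range (e → t); hence [blicket [pell vask]] is the functor — type (t → (e → t)).
At [blicket [pell vask]] (required: (t → (e → t))): [pell vask] is (e → t), which is not a function with range (t → (e → t)); hence blicket is the functor — type ((e → t) → (t → (e → t))).

((e → t) → (t → (e → t)))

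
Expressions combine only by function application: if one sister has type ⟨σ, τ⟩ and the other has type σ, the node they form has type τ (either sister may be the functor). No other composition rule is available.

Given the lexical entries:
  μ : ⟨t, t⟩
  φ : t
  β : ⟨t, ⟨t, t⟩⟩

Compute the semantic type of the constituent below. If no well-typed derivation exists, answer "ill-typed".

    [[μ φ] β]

⟨t, t⟩

[μ φ]: μ is ⟨t, t⟩, φ is t; result t.
[[μ φ] β]: β is ⟨t, ⟨t, t⟩⟩, [μ φ] is t; result ⟨t, t⟩.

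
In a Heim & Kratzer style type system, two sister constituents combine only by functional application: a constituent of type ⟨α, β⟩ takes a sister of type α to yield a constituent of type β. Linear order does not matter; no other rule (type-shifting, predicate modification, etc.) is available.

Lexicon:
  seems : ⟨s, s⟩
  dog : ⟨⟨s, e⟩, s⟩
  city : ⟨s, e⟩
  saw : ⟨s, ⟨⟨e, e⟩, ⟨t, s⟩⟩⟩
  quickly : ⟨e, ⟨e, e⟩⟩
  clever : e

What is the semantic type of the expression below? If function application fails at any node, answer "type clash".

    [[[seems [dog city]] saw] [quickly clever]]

⟨t, s⟩

[dog city] — dog of type ⟨⟨s, e⟩, s⟩ combines with city of type ⟨s, e⟩: type s.
[seems [dog city]] — seems of type ⟨s, s⟩ combines with [dog city] of type s: type s.
[[seems [dog city]] saw] — saw of type ⟨s, ⟨⟨e, e⟩, ⟨t, s⟩⟩⟩ combines with [seems [dog city]] of type s: type ⟨⟨e, e⟩, ⟨t, s⟩⟩.
[quickly clever] — quickly of type ⟨e, ⟨e, e⟩⟩ combines with clever of type e: type ⟨e, e⟩.
[[[seems [dog city]] saw] [quickly clever]] — [[seems [dog city]] saw] of type ⟨⟨e, e⟩, ⟨t, s⟩⟩ combines with [quickly clever] of type ⟨e, e⟩: type ⟨t, s⟩.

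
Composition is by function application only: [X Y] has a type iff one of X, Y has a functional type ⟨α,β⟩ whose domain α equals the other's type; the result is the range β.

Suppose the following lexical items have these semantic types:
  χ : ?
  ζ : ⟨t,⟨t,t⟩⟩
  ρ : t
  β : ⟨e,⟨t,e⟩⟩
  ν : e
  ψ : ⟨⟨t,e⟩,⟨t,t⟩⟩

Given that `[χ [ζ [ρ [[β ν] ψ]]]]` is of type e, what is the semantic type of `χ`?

[χ [ζ [ρ [[β ν] ψ]]]] is required to be e. [ζ [ρ [[β ν] ψ]]] : ⟨t,t⟩ cannot yield e as functor, so χ : ⟨⟨t,t⟩,e⟩.

⟨⟨t,t⟩,e⟩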